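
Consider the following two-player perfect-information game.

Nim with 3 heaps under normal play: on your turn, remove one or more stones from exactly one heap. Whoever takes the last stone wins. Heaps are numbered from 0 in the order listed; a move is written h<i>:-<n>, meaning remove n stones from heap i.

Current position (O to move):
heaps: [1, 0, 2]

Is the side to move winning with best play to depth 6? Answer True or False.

ply 1, O at (1,0,2) | h0:-1=-1→(0,0,2); h2:-1=+1→(1,0,1)*; h2:-2=-1→(1,0,0)
ply 2, X at (1,0,1) | h0:-1=-1→(0,0,1)*; h2:-1=-1→(1,0,0)
ply 3, O at (0,0,1) | h2:-1=+1→(0,0,0)*
ply 4: (0,0,0) is terminal -1 (X); from (1,0,2) depth 6

O winning at [(1,0,2)]: True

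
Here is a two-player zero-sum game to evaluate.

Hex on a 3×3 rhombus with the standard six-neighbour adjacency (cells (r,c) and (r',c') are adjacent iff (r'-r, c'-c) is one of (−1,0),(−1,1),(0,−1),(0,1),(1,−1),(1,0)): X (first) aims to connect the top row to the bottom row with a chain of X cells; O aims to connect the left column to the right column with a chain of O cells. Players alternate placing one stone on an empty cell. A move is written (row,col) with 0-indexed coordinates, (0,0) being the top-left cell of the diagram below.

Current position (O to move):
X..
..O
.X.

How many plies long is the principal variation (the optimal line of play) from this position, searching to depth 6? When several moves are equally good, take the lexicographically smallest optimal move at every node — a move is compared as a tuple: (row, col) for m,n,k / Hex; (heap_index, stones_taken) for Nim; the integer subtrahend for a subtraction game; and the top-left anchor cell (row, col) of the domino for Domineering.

[X../..O/.X.] O move#1: (0,1):-1/XO./..O/.X., (0,2):-1/X.O/..O/.X., (1,0):-1/X../O.O/.X., (1,1):+1/X../.OO/.X.*, (2,0):-1/X../..O/OX., (2,2):-1/X../..O/.XO
[X../.OO/.X.] X move#2: (0,1):-1/XX./.OO/.X.*, (0,2):-1/X.X/.OO/.X., (1,0):-1/X../XOO/.X., (2,0):-1/X../.OO/XX., (2,2):-1/X../.OO/.XX
[XX./.OO/.X.] O move#3: (0,2):+1/XXO/.OO/.X.*, (1,0):+1/XX./OOO/.X., (2,0):+1/XX./.OO/OX., (2,2):+1/XX./.OO/.XO
[XXO/.OO/.X.] X move#4: (1,0):-1/XXO/XOO/.X.*, (2,0):-1/XXO/.OO/XX., (2,2):-1/XXO/.OO/.XX
[XXO/XOO/.X.] O move#5: (2,0):+1/XXO/XOO/OX.*, (2,2):-1/XXO/XOO/.XO
[XXO/XOO/OX.] end (terminal -1, X#6); searched X../..O/.X. to 6

PV length from [X../..O/.X.]: 5 plies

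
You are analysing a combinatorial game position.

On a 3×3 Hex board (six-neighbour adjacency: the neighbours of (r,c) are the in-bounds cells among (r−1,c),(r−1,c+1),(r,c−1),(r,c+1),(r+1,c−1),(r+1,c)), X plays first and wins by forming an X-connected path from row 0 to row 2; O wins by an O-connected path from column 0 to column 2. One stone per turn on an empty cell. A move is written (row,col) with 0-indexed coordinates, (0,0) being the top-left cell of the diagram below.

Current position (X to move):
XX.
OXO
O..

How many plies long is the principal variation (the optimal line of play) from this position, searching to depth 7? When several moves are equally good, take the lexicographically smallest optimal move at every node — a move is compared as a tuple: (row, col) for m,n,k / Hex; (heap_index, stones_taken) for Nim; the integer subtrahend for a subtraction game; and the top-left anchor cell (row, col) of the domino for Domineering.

PV length from [XX./OXO/O..]: 1 ply

p1 X@[XX./OXO/O..]: (0,2)[XXX/OXO/O..]-1 (2,1)[XX./OXO/OX.]+1* (2,2)[XX./OXO/O.X]-1
p2 O@[XX./OXO/OX.] terminal -1; root [XX./OXO/O..] d7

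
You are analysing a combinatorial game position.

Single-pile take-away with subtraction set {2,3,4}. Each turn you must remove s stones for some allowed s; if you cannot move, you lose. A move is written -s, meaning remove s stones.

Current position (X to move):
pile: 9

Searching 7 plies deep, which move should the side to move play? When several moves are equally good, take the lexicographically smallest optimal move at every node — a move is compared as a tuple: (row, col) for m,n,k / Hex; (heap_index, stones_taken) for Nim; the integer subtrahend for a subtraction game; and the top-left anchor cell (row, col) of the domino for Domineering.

X's best at [9]: -2

p1 X@[9]: -2[7]+1* -3[6]+1 -4[5]-1
p2 O@[7]: -2[5]-1* -3[4]-1 -4[3]-1
p3 X@[5]: -2[3]-1 -3[2]-1 -4[1]+1*
p4 O@[1] terminal -1; root [9] d7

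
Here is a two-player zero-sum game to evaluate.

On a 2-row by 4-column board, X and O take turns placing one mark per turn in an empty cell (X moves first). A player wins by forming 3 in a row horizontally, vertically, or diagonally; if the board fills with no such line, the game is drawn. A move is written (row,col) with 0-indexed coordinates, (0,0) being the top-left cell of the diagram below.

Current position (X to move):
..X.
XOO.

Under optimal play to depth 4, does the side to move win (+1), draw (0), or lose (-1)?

p1 X@[..X./XOO.]: (0,0)[X.X./XOO.]-1 (0,1)[.XX./XOO.]-1 (0,3)[..XX/XOO.]-1 (1,3)[..X./XOOX]+0*
p2 O@[..X./XOOX]: (0,0)[O.X./XOOX]+0* (0,1)[.OX./XOOX]+0 (0,3)[..XO/XOOX]+0
p3 X@[O.X./XOOX]: (0,1)[OXX./XOOX]+0* (0,3)[O.XX/XOOX]+0
p4 O@[OXX./XOOX]: (0,3)[OXXO/XOOX]+0*
p5 X@[OXXO/XOOX] terminal +0; root [..X./XOO.] d4

value(..X./XOO., X) = 0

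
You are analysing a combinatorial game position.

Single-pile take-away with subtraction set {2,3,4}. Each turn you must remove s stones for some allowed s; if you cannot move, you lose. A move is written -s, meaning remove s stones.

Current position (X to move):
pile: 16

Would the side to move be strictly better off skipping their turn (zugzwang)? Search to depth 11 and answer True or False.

[16] X move#1: -2:-1/14, -3:+1/13*, -4:+1/12
[13] O move#2: -2:-1/11*, -3:-1/10, -4:-1/9
[11] X move#3: -2:-1/9, -3:-1/8, -4:+1/7*
[7] O move#4: -2:-1/5*, -3:-1/4, -4:-1/3
[5] X move#5: -2:-1/3, -3:-1/2, -4:+1/1*
[1] end (terminal -1, O#6); searched 16 to 11
pass branch (O moves first from the same position):
  | [16] O move#1: -2:-1/14, -3:+1/13*, -4:+1/12
  | [13] X move#2: -2:-1/11*, -3:-1/10, -4:-1/9
  | [11] O move#3: -2:-1/9, -3:-1/8, -4:+1/7*
  | [7] X move#4: -2:-1/5*, -3:-1/4, -4:-1/3
  | [5] O move#5: -2:-1/3, -3:-1/2, -4:+1/1*
  | [1] end (terminal -1, X#6); searched 16 to 11
X moving scores +1; X passing scores -1

zugzwang(16, X) = False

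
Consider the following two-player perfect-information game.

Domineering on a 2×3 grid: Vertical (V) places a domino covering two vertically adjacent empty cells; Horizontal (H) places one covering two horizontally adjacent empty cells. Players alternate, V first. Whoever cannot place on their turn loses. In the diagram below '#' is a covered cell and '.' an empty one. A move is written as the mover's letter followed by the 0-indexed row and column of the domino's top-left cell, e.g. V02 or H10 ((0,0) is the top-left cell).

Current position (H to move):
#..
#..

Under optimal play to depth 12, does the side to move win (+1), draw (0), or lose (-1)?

value(#../#.., H) = +1

[#../#..] H move#1: H01:+1/###/#..*, H11:+1/#../###
[###/#..] end (terminal -1, V#2); searched #../#.. to 12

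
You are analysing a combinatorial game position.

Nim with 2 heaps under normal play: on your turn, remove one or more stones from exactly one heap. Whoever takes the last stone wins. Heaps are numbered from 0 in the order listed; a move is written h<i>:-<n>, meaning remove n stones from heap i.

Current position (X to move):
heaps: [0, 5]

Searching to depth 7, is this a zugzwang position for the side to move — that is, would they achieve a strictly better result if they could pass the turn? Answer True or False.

zugzwang((0,5), X) = False

p1 X@[(0,5)]: h1:-1[(0,4)]-1 h1:-2[(0,3)]-1 h1:-3[(0,2)]-1 h1:-4[(0,1)]-1 h1:-5[(0,0)]+1*
p2 O@[(0,0)] terminal -1; root [(0,5)] d7
pass branch (O moves first from the same position):
  | p1 O@[(0,5)]: h1:-1[(0,4)]-1 h1:-2[(0,3)]-1 h1:-3[(0,2)]-1 h1:-4[(0,1)]-1 h1:-5[(0,0)]+1*
  | p2 X@[(0,0)] terminal -1; root [(0,5)] d7
X moving scores +1; X passing scores -1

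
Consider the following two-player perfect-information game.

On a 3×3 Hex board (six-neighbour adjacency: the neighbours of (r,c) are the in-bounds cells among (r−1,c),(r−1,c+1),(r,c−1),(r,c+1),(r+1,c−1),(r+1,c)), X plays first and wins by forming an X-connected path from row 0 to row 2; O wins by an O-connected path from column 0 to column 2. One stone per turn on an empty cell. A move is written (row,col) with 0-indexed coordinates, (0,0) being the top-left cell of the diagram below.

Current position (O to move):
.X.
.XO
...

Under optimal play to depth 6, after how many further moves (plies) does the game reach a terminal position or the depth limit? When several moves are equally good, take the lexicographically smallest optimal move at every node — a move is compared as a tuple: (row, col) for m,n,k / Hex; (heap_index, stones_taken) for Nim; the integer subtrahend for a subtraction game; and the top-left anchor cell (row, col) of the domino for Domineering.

p1 O@[.X./.XO/...]: (0,0)[OX./.XO/...]-1* (0,2)[.XO/.XO/...]-1 (1,0)[.X./OXO/...]-1 (2,0)[.X./.XO/O..]-1 (2,1)[.X./.XO/.O.]-1 (2,2)[.X./.XO/..O]-1
p2 X@[OX./.XO/...]: (0,2)[OXX/.XO/...]+1* (1,0)[OX./XXO/...]+1 (2,0)[OX./.XO/X..]+1 (2,1)[OX./.XO/.X.]+1 (2,2)[OX./.XO/..X]+1
p3 O@[OXX/.XO/...]: (1,0)[OXX/OXO/...]-1* (2,0)[OXX/.XO/O..]-1 (2,1)[OXX/.XO/.O.]-1 (2,2)[OXX/.XO/..O]-1
p4 X@[OXX/OXO/...]: (2,0)[OXX/OXO/X..]+1* (2,1)[OXX/OXO/.X.]+1 (2,2)[OXX/OXO/..X]+1
p5 O@[OXX/OXO/X..] terminal -1; root [.X./.XO/...] d6

PV length from [.X./.XO/...]: 4 plies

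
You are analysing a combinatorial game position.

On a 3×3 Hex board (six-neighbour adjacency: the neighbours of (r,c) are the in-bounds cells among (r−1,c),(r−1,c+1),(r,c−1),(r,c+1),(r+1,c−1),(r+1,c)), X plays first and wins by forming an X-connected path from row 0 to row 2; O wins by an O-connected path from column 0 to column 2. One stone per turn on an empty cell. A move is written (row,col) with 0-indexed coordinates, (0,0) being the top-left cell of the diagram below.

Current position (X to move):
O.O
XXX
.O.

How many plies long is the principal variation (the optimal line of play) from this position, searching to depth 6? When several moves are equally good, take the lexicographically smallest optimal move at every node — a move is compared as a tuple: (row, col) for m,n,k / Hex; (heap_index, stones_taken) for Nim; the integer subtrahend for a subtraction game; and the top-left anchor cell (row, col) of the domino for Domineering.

PV length from [O.O/XXX/.O.]: 3 plies

p1 X@[O.O/XXX/.O.]: (0,1)[OXO/XXX/.O.]+1* (2,0)[O.O/XXX/XO.]-1 (2,2)[O.O/XXX/.OX]-1
p2 O@[OXO/XXX/.O.]: (2,0)[OXO/XXX/OO.]-1* (2,2)[OXO/XXX/.OO]-1
p3 X@[OXO/XXX/OO.]: (2,2)[OXO/XXX/OOX]+1*
p4 O@[OXO/XXX/OOX] terminal -1; root [O.O/XXX/.O.] d6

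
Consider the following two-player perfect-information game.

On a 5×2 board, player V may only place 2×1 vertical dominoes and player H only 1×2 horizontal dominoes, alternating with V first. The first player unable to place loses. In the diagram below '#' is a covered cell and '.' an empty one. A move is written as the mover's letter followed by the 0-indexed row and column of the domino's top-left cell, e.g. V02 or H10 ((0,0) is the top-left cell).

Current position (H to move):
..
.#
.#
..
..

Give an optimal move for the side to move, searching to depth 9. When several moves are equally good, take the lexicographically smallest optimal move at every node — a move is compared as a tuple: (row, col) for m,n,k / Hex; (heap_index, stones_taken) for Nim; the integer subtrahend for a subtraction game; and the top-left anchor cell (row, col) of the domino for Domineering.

H's best at [../.#/.#/../..]: H30

p1 H@[../.#/.#/../..]: H00[##/.#/.#/../..]-1 H30[../.#/.#/##/..]+1* H40[../.#/.#/../##]+1
p2 V@[../.#/.#/##/..]: V00[#./##/.#/##/..]-1* V10[../##/##/##/..]-1
p3 H@[#./##/.#/##/..]: H40[#./##/.#/##/##]+1*
p4 V@[#./##/.#/##/##] terminal -1; root [../.#/.#/../..] d9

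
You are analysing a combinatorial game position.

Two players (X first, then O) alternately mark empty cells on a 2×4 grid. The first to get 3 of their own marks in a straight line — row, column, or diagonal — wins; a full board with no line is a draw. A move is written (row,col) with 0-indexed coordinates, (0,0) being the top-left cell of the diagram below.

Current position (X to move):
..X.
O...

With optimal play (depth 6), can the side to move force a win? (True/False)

p1 X@[..X./O...]: (0,0)[X.X./O...]+0 (0,1)[.XX./O...]+1* (0,3)[..XX/O...]+0 (1,1)[..X./OX..]+0 (1,2)[..X./O.X.]+0 (1,3)[..X./O..X]+0
p2 O@[.XX./O...]: (0,0)[OXX./O...]-1* (0,3)[.XXO/O...]-1 (1,1)[.XX./OO..]-1 (1,2)[.XX./O.O.]-1 (1,3)[.XX./O..O]-1
p3 X@[OXX./O...]: (0,3)[OXXX/O...]+1* (1,1)[OXX./OX..]+0 (1,2)[OXX./O.X.]+0 (1,3)[OXX./O..X]+0
p4 O@[OXXX/O...] terminal -1; root [..X./O...] d6

X winning at [..X./O...]: True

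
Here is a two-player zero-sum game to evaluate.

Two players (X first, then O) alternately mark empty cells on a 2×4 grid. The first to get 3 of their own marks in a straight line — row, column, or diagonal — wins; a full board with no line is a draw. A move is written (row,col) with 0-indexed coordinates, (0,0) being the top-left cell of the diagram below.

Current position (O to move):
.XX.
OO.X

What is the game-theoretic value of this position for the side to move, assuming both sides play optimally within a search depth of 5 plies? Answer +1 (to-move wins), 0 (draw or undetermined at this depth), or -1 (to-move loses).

ply 1, O at .XX./OO.X | (0,0)=-1→OXX./OO.X; (0,3)=-1→.XXO/OO.X; (1,2)=+1→.XX./OOOX*
ply 2: .XX./OOOX is terminal -1 (X); from .XX./OO.X depth 5

value(.XX./OO.X, O) = +1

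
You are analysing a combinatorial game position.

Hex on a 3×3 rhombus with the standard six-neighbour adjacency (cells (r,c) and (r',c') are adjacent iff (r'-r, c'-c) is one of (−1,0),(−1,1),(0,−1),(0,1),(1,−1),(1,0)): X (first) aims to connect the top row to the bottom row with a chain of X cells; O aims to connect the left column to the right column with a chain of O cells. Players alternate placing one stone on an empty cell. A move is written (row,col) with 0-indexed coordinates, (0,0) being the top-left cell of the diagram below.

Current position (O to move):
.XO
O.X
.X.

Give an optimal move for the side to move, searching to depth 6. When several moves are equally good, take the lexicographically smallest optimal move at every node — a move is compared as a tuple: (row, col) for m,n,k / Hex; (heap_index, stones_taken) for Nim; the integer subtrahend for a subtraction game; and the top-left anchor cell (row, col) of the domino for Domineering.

O's best at [.XO/O.X/.X.]: (1,1)

p1 O@[.XO/O.X/.X.]: (0,0)[OXO/O.X/.X.]-1 (1,1)[.XO/OOX/.X.]+1* (2,0)[.XO/O.X/OX.]-1 (2,2)[.XO/O.X/.XO]-1
p2 X@[.XO/OOX/.X.] terminal -1; root [.XO/O.X/.X.] d6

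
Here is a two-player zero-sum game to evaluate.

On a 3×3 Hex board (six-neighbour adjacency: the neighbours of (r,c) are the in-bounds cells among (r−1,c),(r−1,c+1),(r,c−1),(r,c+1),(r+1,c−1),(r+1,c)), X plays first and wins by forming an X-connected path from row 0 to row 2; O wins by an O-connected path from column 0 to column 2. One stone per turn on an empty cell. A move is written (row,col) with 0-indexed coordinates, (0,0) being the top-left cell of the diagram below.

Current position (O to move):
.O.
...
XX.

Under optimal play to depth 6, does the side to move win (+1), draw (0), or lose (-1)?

value(.O./.../XX., O) = +1

p1 O@[.O./.../XX.]: (0,0)[OO./.../XX.]-1 (0,2)[.OO/.../XX.]+1* (1,0)[.O./O../XX.]-1 (1,1)[.O./.O./XX.]+1 (1,2)[.O./..O/XX.]+1 (2,2)[.O./.../XXO]-1
p2 X@[.OO/.../XX.]: (0,0)[XOO/.../XX.]-1* (1,0)[.OO/X../XX.]-1 (1,1)[.OO/.X./XX.]-1 (1,2)[.OO/..X/XX.]-1 (2,2)[.OO/.../XXX]-1
p3 O@[XOO/.../XX.]: (1,0)[XOO/O../XX.]+1* (1,1)[XOO/.O./XX.]-1 (1,2)[XOO/..O/XX.]-1 (2,2)[XOO/.../XXO]-1
p4 X@[XOO/O../XX.] terminal -1; root [.O./.../XX.] d6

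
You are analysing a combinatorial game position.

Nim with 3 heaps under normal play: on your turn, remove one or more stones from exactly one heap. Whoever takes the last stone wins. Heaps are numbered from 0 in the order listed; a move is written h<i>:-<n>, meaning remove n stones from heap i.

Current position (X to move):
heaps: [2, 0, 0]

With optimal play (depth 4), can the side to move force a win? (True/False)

ply 1, X at (2,0,0) | h0:-1=-1→(1,0,0); h0:-2=+1→(0,0,0)*
ply 2: (0,0,0) is terminal -1 (O); from (2,0,0) depth 4

X winning at [(2,0,0)]: True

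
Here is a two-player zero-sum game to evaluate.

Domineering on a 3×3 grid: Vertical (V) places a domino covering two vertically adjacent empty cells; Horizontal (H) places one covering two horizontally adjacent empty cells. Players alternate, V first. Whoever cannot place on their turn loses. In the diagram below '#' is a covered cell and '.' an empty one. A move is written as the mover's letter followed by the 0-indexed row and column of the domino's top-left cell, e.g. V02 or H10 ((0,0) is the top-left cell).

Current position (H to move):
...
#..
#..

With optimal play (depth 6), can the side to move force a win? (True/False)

H winning at [.../#../#..]: True

ply 1, H at .../#../#.. | H00=-1→##./#../#..; H01=-1→.##/#../#..; H11=+1→.../###/#..*; H21=-1→.../#../###
ply 2: .../###/#.. is terminal -1 (V); from .../#../#.. depth 6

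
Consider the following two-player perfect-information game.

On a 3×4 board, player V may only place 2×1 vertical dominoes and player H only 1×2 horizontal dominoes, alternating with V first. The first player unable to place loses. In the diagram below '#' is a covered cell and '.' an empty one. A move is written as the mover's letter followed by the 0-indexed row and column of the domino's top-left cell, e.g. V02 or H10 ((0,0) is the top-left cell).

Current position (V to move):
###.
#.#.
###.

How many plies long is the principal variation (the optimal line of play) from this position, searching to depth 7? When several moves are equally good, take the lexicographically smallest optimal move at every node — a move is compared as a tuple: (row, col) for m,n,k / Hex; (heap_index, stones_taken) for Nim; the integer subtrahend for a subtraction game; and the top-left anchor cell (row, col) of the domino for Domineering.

PV length from [###./#.#./###.]: 1 ply

[###./#.#./###.] V move#1: V03:+1/####/#.##/###.*, V13:+1/###./#.##/####
[####/#.##/###.] end (terminal -1, H#2); searched ###./#.#./###. to 7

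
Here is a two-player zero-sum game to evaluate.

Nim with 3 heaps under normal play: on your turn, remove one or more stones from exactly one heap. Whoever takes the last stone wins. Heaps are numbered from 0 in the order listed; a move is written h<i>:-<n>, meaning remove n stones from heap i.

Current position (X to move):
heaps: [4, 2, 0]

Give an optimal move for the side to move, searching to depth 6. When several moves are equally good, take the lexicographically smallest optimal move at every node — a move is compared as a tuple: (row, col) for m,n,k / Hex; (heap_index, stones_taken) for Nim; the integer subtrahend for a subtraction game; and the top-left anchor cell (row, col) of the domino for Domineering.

X's best at [(4,2,0)]: h0:-2

ply 1, X at (4,2,0) | h0:-1=-1→(3,2,0); h0:-2=+1→(2,2,0)*; h0:-3=-1→(1,2,0); h0:-4=-1→(0,2,0); h1:-1=-1→(4,1,0); h1:-2=-1→(4,0,0)
ply 2, O at (2,2,0) | h0:-1=-1→(1,2,0)*; h0:-2=-1→(0,2,0); h1:-1=-1→(2,1,0); h1:-2=-1→(2,0,0)
ply 3, X at (1,2,0) | h0:-1=-1→(0,2,0); h1:-1=+1→(1,1,0)*; h1:-2=-1→(1,0,0)
ply 4, O at (1,1,0) | h0:-1=-1→(0,1,0)*; h1:-1=-1→(1,0,0)
ply 5, X at (0,1,0) | h1:-1=+1→(0,0,0)*
ply 6: (0,0,0) is terminal -1 (O); from (4,2,0) depth 6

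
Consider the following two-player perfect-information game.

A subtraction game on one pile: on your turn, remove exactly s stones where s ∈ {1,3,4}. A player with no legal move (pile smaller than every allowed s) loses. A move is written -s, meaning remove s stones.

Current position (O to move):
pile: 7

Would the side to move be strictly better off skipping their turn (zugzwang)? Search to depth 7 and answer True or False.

zugzwang(7, O) = True

p1 O@[7]: -1[6]-1* -3[4]-1 -4[3]-1
p2 X@[6]: -1[5]-1 -3[3]-1 -4[2]+1*
p3 O@[2]: -1[1]-1*
p4 X@[1]: -1[0]+1*
p5 O@[0] terminal -1; root [7] d7
suppose O passes — search the same position with X to move:
pass> p1 X@[7]: -1[6]-1* -3[4]-1 -4[3]-1
pass> p2 O@[6]: -1[5]-1 -3[3]-1 -4[2]+1*
pass> p3 X@[2]: -1[1]-1*
pass> p4 O@[1]: -1[0]+1*
pass> p5 X@[0] terminal -1; root [7] d7
for O: play -1, pass +1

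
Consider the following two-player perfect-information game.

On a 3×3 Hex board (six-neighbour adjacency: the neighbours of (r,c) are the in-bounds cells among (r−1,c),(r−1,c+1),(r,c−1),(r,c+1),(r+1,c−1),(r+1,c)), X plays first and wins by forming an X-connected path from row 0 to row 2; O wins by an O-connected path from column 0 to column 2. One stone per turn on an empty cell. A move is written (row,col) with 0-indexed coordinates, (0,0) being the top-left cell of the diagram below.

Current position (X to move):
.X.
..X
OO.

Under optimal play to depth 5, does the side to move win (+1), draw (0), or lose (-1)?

value(.X./..X/OO., X) = +1

ply 1, X at .X./..X/OO. | (0,0)=-1→XX./..X/OO.; (0,2)=-1→.XX/..X/OO.; (1,0)=-1→.X./X.X/OO.; (1,1)=-1→.X./.XX/OO.; (2,2)=+1→.X./..X/OOX*
ply 2, O at .X./..X/OOX | (0,0)=-1→OX./..X/OOX*; (0,2)=-1→.XO/..X/OOX; (1,0)=-1→.X./O.X/OOX; (1,1)=-1→.X./.OX/OOX
ply 3, X at OX./..X/OOX | (0,2)=+1→OXX/..X/OOX*; (1,0)=+1→OX./X.X/OOX; (1,1)=+1→OX./.XX/OOX
ply 4: OXX/..X/OOX is terminal -1 (O); from .X./..X/OO. depth 5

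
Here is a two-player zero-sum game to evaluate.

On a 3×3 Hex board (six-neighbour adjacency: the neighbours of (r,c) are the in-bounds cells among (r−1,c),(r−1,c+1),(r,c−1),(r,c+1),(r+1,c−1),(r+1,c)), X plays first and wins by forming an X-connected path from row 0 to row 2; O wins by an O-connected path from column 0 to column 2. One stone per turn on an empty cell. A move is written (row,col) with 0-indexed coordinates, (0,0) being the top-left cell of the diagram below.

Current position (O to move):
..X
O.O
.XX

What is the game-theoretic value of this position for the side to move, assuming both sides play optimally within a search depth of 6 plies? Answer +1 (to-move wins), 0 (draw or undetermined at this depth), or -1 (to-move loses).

ply 1, O at ..X/O.O/.XX | (0,0)=-1→O.X/O.O/.XX; (0,1)=-1→.OX/O.O/.XX; (1,1)=+1→..X/OOO/.XX*; (2,0)=-1→..X/O.O/OXX
ply 2: ..X/OOO/.XX is terminal -1 (X); from ..X/O.O/.XX depth 6

value(..X/O.O/.XX, O) = +1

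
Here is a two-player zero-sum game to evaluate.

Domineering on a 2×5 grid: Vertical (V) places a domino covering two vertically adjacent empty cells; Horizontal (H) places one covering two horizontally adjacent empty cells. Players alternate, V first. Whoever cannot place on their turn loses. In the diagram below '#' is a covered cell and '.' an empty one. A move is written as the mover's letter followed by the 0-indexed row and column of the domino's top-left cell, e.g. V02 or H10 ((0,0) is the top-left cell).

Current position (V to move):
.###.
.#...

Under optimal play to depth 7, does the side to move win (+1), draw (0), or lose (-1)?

ply 1, V at .###./.#... | V00=-1→####./##...; V04=+1→.####/.#..#*
ply 2, H at .####/.#..# | H12=-1→.####/.####*
ply 3, V at .####/.#### | V00=+1→#####/#####*
ply 4: #####/##### is terminal -1 (H); from .###./.#... depth 7

value(.###./.#..., V) = +1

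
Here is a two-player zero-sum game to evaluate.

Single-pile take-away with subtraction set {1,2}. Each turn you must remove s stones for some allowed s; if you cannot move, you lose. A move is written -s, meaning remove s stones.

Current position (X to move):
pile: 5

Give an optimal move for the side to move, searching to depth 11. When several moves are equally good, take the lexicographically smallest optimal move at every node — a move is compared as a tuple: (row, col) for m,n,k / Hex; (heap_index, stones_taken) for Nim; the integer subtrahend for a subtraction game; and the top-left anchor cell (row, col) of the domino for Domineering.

p1 X@[5]: -1[4]-1 -2[3]+1*
p2 O@[3]: -1[2]-1* -2[1]-1
p3 X@[2]: -1[1]-1 -2[0]+1*
p4 O@[0] terminal -1; root [5] d11

X's best at [5]: -2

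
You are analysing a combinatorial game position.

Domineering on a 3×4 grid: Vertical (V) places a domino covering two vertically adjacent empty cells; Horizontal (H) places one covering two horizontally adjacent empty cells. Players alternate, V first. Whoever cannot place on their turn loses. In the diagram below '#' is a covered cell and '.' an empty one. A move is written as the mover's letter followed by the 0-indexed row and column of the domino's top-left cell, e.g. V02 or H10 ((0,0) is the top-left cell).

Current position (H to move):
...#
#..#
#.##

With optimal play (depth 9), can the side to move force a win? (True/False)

p1 H@[...#/#..#/#.##]: H00[##.#/#..#/#.##]-1 H01[.###/#..#/#.##]-1 H11[...#/####/#.##]+1*
p2 V@[...#/####/#.##] terminal -1; root [...#/#..#/#.##] d9

H winning at [...#/#..#/#.##]: True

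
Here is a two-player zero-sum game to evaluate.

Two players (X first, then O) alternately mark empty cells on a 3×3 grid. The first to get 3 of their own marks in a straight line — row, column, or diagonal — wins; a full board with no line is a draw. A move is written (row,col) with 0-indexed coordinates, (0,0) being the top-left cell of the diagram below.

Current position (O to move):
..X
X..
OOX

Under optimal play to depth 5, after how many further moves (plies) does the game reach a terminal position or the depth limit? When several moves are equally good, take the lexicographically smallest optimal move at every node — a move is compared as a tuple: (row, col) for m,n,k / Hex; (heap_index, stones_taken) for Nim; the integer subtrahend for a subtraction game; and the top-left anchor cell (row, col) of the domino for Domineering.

PV length from [..X/X../OOX]: 2 plies

[..X/X../OOX] O move#1: (0,0):-1/O.X/X../OOX*, (0,1):-1/.OX/X../OOX, (1,1):-1/..X/XO./OOX, (1,2):-1/..X/X.O/OOX
[O.X/X../OOX] X move#2: (0,1):+0/OXX/X../OOX, (1,1):+0/O.X/XX./OOX, (1,2):+1/O.X/X.X/OOX*
[O.X/X.X/OOX] end (terminal -1, O#3); searched ..X/X../OOX to 5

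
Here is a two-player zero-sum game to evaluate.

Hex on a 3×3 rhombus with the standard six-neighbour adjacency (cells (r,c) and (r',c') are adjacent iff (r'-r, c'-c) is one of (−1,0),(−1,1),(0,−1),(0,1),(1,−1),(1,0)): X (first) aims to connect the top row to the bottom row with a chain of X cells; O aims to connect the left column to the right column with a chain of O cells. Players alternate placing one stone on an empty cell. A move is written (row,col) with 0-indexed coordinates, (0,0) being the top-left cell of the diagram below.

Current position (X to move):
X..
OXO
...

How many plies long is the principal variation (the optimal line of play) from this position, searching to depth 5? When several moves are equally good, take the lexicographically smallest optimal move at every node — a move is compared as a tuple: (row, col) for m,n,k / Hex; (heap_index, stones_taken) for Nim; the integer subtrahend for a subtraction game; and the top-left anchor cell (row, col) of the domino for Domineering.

PV length from [X../OXO/...]: 3 plies

ply 1, X at X../OXO/... | (0,1)=+1→XX./OXO/...*; (0,2)=+1→X.X/OXO/...; (2,0)=+1→X../OXO/X..; (2,1)=+1→X../OXO/.X.; (2,2)=+1→X../OXO/..X
ply 2, O at XX./OXO/... | (0,2)=-1→XXO/OXO/...*; (2,0)=-1→XX./OXO/O..; (2,1)=-1→XX./OXO/.O.; (2,2)=-1→XX./OXO/..O
ply 3, X at XXO/OXO/... | (2,0)=+1→XXO/OXO/X..*; (2,1)=+1→XXO/OXO/.X.; (2,2)=+1→XXO/OXO/..X
ply 4: XXO/OXO/X.. is terminal -1 (O); from X../OXO/... depth 5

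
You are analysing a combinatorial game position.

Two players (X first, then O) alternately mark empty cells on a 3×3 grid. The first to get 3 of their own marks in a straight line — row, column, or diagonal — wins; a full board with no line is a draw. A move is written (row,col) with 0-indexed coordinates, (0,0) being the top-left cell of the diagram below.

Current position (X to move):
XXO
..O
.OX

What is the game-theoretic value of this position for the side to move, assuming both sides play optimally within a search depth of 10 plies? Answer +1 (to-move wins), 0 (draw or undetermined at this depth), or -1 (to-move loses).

[XXO/..O/.OX] X move#1: (1,0):+1/XXO/X.O/.OX*, (1,1):+1/XXO/.XO/.OX, (2,0):+1/XXO/..O/XOX
[XXO/X.O/.OX] O move#2: (1,1):-1/XXO/XOO/.OX*, (2,0):-1/XXO/X.O/OOX
[XXO/XOO/.OX] X move#3: (2,0):+1/XXO/XOO/XOX*
[XXO/XOO/XOX] end (terminal -1, O#4); searched XXO/..O/.OX to 10

value(XXO/..O/.OX, X) = +1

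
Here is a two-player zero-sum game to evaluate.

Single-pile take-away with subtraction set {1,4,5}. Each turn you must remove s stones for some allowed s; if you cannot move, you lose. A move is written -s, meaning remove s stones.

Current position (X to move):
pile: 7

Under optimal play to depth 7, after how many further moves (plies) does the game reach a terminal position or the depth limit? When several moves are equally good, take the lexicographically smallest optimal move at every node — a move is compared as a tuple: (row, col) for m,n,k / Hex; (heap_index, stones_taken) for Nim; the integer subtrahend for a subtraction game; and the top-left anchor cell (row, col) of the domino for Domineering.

PV length from [7]: 3 plies

[7] X move#1: -1:-1/6, -4:-1/3, -5:+1/2*
[2] O move#2: -1:-1/1*
[1] X move#3: -1:+1/0*
[0] end (terminal -1, O#4); searched 7 to 7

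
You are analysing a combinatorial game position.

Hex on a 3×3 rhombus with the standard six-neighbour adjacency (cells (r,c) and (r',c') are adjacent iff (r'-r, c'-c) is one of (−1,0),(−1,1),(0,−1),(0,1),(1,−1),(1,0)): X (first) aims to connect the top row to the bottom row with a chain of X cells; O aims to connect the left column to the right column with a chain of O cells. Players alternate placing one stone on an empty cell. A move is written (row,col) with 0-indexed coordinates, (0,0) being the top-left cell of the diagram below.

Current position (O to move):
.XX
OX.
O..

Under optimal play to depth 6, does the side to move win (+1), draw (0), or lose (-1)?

value(.XX/OX./O.., O) = +1

p1 O@[.XX/OX./O..]: (0,0)[OXX/OX./O..]-1 (1,2)[.XX/OXO/O..]-1 (2,1)[.XX/OX./OO.]+1* (2,2)[.XX/OX./O.O]-1
p2 X@[.XX/OX./OO.]: (0,0)[XXX/OX./OO.]-1* (1,2)[.XX/OXX/OO.]-1 (2,2)[.XX/OX./OOX]-1
p3 O@[XXX/OX./OO.]: (1,2)[XXX/OXO/OO.]+1* (2,2)[XXX/OX./OOO]+1
p4 X@[XXX/OXO/OO.] terminal -1; root [.XX/OX./O..] d6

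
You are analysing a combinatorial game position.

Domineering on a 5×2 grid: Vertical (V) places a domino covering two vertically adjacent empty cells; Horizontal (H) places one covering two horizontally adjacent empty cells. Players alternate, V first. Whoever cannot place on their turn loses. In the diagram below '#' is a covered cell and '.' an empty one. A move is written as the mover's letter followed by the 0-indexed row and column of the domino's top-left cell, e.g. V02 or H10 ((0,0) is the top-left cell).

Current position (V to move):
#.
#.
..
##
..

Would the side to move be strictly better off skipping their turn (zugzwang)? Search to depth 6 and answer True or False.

zugzwang(#./#./../##/.., V) = False

[#./#./../##/..] V move#1: V01:-1/##/##/../##/..*, V11:-1/#./##/.#/##/..
[##/##/../##/..] H move#2: H20:+1/##/##/##/##/..*, H40:+1/##/##/../##/##
[##/##/##/##/..] end (terminal -1, V#3); searched #./#./../##/.. to 6
pass branch (H moves first from the same position):
  | [#./#./../##/..] H move#1: H20:+1/#./#./##/##/..*, H40:-1/#./#./../##/##
  | [#./#./##/##/..] V move#2: V01:-1/##/##/##/##/..*
  | [##/##/##/##/..] H move#3: H40:+1/##/##/##/##/##*
  | [##/##/##/##/##] end (terminal -1, V#4); searched #./#./../##/.. to 6
V moving scores -1; V passing scores -1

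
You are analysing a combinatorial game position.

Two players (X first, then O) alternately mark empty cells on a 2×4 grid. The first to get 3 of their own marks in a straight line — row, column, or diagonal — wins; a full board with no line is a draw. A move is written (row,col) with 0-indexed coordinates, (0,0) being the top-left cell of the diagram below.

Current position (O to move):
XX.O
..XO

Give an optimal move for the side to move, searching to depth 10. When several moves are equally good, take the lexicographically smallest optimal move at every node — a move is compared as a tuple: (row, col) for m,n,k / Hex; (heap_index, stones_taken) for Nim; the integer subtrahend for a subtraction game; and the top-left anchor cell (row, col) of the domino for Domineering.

[XX.O/..XO] O move#1: (0,2):+0/XXOO/..XO*, (1,0):-1/XX.O/O.XO, (1,1):-1/XX.O/.OXO
[XXOO/..XO] X move#2: (1,0):+0/XXOO/X.XO*, (1,1):+0/XXOO/.XXO
[XXOO/X.XO] O move#3: (1,1):+0/XXOO/XOXO*
[XXOO/XOXO] end (terminal +0, X#4); searched XX.O/..XO to 10

O's best at [XX.O/..XO]: (0,2)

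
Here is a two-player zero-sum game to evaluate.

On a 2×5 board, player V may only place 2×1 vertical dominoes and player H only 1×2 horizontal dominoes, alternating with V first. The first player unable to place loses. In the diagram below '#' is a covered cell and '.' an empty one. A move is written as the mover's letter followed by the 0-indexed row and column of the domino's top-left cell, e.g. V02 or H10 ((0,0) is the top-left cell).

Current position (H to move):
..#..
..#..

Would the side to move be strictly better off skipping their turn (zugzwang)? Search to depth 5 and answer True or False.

ply 1, H at ..#../..#.. | H00=-1→###../..#..*; H03=-1→..###/..#..; H10=-1→..#../###..; H13=-1→..#../..###
ply 2, V at ###../..#.. | V03=+1→####./..##.*; V04=+1→###.#/..#.#
ply 3, H at ####./..##. | H10=-1→####./####.*
ply 4, V at ####./####. | V04=+1→#####/#####*
ply 5: #####/##### is terminal -1 (H); from ..#../..#.. depth 5
suppose H passes — search the same position with V to move:
pass> ply 1, V at ..#../..#.. | V00=-1→#.#../#.#..*; V01=-1→.##../.##..; V03=-1→..##./..##.; V04=-1→..#.#/..#.#
pass> ply 2, H at #.#../#.#.. | H03=+1→#.###/#.#..*; H13=+1→#.#../#.###
pass> ply 3, V at #.###/#.#.. | V01=-1→#####/###..*
pass> ply 4, H at #####/###.. | H13=+1→#####/#####*
pass> ply 5: #####/##### is terminal -1 (V); from ..#../..#.. depth 5
for H: play -1, pass +1

zugzwang(..#../..#.., H) = True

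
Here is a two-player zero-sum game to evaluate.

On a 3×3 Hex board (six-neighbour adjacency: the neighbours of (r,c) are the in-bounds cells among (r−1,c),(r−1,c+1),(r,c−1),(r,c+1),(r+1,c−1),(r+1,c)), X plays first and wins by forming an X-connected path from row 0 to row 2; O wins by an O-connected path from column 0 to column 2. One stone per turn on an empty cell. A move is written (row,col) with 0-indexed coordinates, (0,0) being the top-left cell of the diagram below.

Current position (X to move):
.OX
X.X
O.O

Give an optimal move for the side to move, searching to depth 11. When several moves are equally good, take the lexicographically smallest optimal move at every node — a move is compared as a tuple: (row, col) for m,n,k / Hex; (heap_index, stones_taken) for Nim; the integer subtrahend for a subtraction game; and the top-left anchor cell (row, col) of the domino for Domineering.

p1 X@[.OX/X.X/O.O]: (0,0)[XOX/X.X/O.O]-1 (1,1)[.OX/XXX/O.O]-1 (2,1)[.OX/X.X/OXO]+1*
p2 O@[.OX/X.X/OXO] terminal -1; root [.OX/X.X/O.O] d11

X's best at [.OX/X.X/O.O]: (2,1)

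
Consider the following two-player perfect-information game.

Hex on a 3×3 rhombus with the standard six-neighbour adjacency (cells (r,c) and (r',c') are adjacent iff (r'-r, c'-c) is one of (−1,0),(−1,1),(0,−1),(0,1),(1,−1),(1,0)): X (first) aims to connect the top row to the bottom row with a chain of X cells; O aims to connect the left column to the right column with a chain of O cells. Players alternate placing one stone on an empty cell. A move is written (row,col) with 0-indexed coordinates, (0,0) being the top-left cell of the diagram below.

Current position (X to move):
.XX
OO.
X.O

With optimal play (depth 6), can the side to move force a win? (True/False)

X winning at [.XX/OO./X.O]: False

p1 X@[.XX/OO./X.O]: (0,0)[XXX/OO./X.O]-1* (1,2)[.XX/OOX/X.O]-1 (2,1)[.XX/OO./XXO]-1
p2 O@[XXX/OO./X.O]: (1,2)[XXX/OOO/X.O]+1* (2,1)[XXX/OO./XOO]+1
p3 X@[XXX/OOO/X.O] terminal -1; root [.XX/OO./X.O] d6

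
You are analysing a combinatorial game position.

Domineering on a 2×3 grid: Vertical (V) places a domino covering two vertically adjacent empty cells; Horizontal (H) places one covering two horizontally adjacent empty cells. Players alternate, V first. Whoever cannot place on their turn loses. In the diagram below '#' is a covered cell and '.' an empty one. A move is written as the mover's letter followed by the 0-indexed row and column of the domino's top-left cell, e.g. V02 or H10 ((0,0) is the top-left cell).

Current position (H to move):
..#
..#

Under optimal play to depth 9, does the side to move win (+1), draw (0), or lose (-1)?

value(..#/..#, H) = +1

p1 H@[..#/..#]: H00[###/..#]+1* H10[..#/###]+1
p2 V@[###/..#] terminal -1; root [..#/..#] d9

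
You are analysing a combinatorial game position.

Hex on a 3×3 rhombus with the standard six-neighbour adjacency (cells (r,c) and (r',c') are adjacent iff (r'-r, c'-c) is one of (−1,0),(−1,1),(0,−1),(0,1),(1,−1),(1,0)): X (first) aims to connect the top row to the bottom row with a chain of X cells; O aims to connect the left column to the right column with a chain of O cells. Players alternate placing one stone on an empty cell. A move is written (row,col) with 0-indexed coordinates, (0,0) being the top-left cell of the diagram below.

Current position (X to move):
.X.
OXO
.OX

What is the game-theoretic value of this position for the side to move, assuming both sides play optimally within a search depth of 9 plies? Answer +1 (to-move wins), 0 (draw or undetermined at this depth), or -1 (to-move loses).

value(.X./OXO/.OX, X) = +1

[.X./OXO/.OX] X move#1: (0,0):-1/XX./OXO/.OX, (0,2):-1/.XX/OXO/.OX, (2,0):+1/.X./OXO/XOX*
[.X./OXO/XOX] end (terminal -1, O#2); searched .X./OXO/.OX to 9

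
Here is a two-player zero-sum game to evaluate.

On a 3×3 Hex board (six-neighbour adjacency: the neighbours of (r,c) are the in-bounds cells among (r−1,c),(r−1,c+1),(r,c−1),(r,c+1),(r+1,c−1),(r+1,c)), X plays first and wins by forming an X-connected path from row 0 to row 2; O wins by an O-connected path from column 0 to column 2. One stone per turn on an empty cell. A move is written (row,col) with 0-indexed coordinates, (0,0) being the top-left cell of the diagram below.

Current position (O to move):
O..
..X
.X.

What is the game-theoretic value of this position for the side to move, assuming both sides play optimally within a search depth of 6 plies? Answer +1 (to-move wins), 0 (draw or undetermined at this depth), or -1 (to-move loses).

p1 O@[O../..X/.X.]: (0,1)[OO./..X/.X.]-1 (0,2)[O.O/..X/.X.]+1* (1,0)[O../O.X/.X.]-1 (1,1)[O../.OX/.X.]-1 (2,0)[O../..X/OX.]-1 (2,2)[O../..X/.XO]-1
p2 X@[O.O/..X/.X.]: (0,1)[OXO/..X/.X.]-1* (1,0)[O.O/X.X/.X.]-1 (1,1)[O.O/.XX/.X.]-1 (2,0)[O.O/..X/XX.]-1 (2,2)[O.O/..X/.XX]-1
p3 O@[OXO/..X/.X.]: (1,0)[OXO/O.X/.X.]-1 (1,1)[OXO/.OX/.X.]+1* (2,0)[OXO/..X/OX.]-1 (2,2)[OXO/..X/.XO]-1
p4 X@[OXO/.OX/.X.]: (1,0)[OXO/XOX/.X.]-1* (2,0)[OXO/.OX/XX.]-1 (2,2)[OXO/.OX/.XX]-1
p5 O@[OXO/XOX/.X.]: (2,0)[OXO/XOX/OX.]+1* (2,2)[OXO/XOX/.XO]-1
p6 X@[OXO/XOX/OX.] terminal -1; root [O../..X/.X.] d6

value(O../..X/.X., O) = +1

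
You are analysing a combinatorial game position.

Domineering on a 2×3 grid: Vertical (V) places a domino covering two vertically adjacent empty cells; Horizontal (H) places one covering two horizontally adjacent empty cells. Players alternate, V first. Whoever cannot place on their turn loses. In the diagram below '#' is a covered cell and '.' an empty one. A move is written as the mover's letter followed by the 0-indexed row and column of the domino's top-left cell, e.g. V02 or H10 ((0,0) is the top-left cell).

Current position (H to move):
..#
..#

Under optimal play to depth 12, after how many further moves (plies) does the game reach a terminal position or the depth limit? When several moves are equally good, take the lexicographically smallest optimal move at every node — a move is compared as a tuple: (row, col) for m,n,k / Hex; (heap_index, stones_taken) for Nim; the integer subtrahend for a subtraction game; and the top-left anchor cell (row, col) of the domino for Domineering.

PV length from [..#/..#]: 1 ply

p1 H@[..#/..#]: H00[###/..#]+1* H10[..#/###]+1
p2 V@[###/..#] terminal -1; root [..#/..#] d12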